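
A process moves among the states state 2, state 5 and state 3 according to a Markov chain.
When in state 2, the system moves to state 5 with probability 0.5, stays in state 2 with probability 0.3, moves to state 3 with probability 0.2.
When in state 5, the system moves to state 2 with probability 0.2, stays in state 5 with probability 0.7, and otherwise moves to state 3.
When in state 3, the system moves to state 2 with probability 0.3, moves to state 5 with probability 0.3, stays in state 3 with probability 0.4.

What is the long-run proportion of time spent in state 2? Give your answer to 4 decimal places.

0.2419

Let the stationary distribution be π with π = πP and π_1 + π_2 + π_3 = 1.
π_1 = 0.3·π_1 + 0.2·π_2 + 0.3·π_3
π_2 = 0.5·π_1 + 0.7·π_2 + 0.3·π_3
Solving with the normalization constraint gives π = (0.2419, 0.5806, 0.1774).
So the stationary probability of state 2 is 0.2419.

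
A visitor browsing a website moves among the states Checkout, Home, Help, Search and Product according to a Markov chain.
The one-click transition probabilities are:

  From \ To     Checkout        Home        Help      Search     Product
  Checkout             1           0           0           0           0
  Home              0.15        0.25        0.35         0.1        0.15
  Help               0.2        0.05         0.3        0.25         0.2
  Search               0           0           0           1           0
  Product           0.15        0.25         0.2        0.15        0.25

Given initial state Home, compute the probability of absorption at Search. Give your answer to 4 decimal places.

0.4842

Let h(s) be the probability of absorption at Search starting from transient state s. Then h(Search) = 1 and h(Checkout) = 0. By first-step analysis:
h(Home) = 0.15·0 + 0.25·h(Home) + 0.35·h(Help) + 0.1·1 + 0.15·h(Product)
h(Help) = 0.2·0 + 0.05·h(Home) + 0.3·h(Help) + 0.25·1 + 0.2·h(Product)
h(Product) = 0.15·0 + 0.25·h(Home) + 0.2·h(Help) + 0.15·1 + 0.25·h(Product)
Solving: h(Home) = 0.4842, h(Help) = 0.5358, h(Product) = 0.5043.
Starting from Home, the probability is 0.4842.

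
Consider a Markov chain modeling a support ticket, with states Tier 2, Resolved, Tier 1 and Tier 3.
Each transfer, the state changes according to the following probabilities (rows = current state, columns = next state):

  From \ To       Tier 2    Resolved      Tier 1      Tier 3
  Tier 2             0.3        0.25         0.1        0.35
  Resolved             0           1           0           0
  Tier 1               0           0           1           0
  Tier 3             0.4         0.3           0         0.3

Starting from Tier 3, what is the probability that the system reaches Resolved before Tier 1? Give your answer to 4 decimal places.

0.8857

Let h(s) be the probability of absorption at Resolved starting from transient state s. Then h(Resolved) = 1 and h(Tier 1) = 0. By first-step analysis:
h(Tier 2) = 0.3·h(Tier 2) + 0.25·1 + 0.1·0 + 0.35·h(Tier 3)
h(Tier 3) = 0.4·h(Tier 2) + 0.3·1 + 0.3·h(Tier 3)
Solving: h(Tier 2) = 0.8000, h(Tier 3) = 0.8857.
Starting from Tier 3, the probability is 0.8857.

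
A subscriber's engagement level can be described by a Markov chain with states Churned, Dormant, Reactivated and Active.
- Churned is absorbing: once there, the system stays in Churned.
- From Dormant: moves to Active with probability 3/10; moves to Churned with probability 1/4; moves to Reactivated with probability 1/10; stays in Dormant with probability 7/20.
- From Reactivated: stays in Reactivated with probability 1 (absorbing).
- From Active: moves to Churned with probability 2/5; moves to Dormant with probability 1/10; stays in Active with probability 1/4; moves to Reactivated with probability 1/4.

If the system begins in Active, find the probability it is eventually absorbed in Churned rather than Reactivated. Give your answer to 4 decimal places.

0.6230

Let h(s) be the probability of absorption at Churned starting from transient state s. Then h(Churned) = 1 and h(Reactivated) = 0. By first-step analysis:
h(Dormant) = 0.25·1 + 0.35·h(Dormant) + 0.1·0 + 0.3·h(Active)
h(Active) = 0.4·1 + 0.1·h(Dormant) + 0.25·0 + 0.25·h(Active)
Solving: h(Dormant) = 0.6721, h(Active) = 0.6230.
Starting from Active, the probability is 0.6230.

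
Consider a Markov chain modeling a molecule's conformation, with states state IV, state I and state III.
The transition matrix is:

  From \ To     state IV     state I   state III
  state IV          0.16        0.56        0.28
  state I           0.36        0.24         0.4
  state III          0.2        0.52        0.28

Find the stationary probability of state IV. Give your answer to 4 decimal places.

0.2560

Let the stationary distribution be π with π = πP and π_1 + π_2 + π_3 = 1.
π_1 = 0.16·π_1 + 0.36·π_2 + 0.2·π_3
π_2 = 0.56·π_1 + 0.24·π_2 + 0.52·π_3
Solving with the normalization constraint gives π = (0.2560, 0.4143, 0.3297).
So the stationary probability of state IV is 0.2560.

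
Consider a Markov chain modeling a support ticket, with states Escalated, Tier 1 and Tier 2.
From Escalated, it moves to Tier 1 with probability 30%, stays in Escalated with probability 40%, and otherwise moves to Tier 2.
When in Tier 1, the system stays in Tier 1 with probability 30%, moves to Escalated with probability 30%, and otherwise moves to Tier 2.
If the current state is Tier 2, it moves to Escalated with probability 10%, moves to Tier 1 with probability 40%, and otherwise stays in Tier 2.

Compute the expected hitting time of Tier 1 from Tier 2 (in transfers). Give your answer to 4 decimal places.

2.5926

Let t(s) be the expected number of transfers to first reach Tier 1 from state s, with t(Tier 1) = 0. Conditioning on the first transfer:
t(Escalated) = 1 + 0.4·t(Escalated) + 0.3·t(Tier 2)
t(Tier 2) = 1 + 0.1·t(Escalated) + 0.5·t(Tier 2)
Solving: t(Escalated) = 2.9630, t(Tier 2) = 2.5926.
Expected transfers from Tier 2 to Tier 1: 2.5926.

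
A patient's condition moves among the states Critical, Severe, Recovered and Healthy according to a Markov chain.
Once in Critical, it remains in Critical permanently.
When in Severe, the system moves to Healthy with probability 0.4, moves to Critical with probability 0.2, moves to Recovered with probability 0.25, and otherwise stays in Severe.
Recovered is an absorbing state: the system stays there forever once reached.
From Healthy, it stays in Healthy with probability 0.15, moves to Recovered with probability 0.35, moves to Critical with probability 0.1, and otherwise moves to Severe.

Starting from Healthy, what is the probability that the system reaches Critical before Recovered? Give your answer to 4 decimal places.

Let h(s) be the probability of absorption at Critical starting from transient state s. Then h(Critical) = 1 and h(Recovered) = 0. By first-step analysis:
h(Severe) = 0.2·1 + 0.15·h(Severe) + 0.25·0 + 0.4·h(Healthy)
h(Healthy) = 0.1·1 + 0.4·h(Severe) + 0.35·0 + 0.15·h(Healthy)
Solving: h(Severe) = 0.3733, h(Healthy) = 0.2933.
Starting from Healthy, the probability is 0.2933.

0.2933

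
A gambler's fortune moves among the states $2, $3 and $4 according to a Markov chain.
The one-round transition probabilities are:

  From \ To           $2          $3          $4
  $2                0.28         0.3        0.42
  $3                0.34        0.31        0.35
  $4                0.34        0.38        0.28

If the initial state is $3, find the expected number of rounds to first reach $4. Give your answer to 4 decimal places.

Let t(s) be the expected number of rounds to first reach $4 from state s, with t($4) = 0. Conditioning on the first round:
t($2) = 1 + 0.28·t($2) + 0.3·t($3)
t($3) = 1 + 0.34·t($2) + 0.31·t($3)
Solving: t($2) = 2.5076, t($3) = 2.6849.
Expected rounds from $3 to $4: 2.6849.

2.6849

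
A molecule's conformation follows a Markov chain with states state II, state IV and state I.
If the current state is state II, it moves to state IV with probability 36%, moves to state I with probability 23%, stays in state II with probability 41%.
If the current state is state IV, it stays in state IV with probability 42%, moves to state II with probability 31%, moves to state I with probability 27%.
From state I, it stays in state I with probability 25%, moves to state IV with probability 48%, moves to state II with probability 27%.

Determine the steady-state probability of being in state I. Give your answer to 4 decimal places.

Let the stationary distribution be π with π = πP and π_1 + π_2 + π_3 = 1.
π_1 = 0.41·π_1 + 0.31·π_2 + 0.27·π_3
π_2 = 0.36·π_1 + 0.42·π_2 + 0.48·π_3
Solving with the normalization constraint gives π = (0.3333, 0.4151, 0.2516).
So the stationary probability of state I is 0.2516.

0.2516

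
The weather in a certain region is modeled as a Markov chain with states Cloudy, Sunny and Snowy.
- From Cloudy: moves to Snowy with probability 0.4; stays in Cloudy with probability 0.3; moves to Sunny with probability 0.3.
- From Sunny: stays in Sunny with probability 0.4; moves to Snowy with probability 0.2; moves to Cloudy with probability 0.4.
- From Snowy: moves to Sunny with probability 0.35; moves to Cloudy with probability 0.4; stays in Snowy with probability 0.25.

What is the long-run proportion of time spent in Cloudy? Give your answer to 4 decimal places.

Let the stationary distribution be π with π = πP and π_1 + π_2 + π_3 = 1.
π_1 = 0.3·π_1 + 0.4·π_2 + 0.4·π_3
π_2 = 0.3·π_1 + 0.4·π_2 + 0.35·π_3
Solving with the normalization constraint gives π = (0.3636, 0.3493, 0.2871).
So the stationary probability of Cloudy is 0.3636.

0.3636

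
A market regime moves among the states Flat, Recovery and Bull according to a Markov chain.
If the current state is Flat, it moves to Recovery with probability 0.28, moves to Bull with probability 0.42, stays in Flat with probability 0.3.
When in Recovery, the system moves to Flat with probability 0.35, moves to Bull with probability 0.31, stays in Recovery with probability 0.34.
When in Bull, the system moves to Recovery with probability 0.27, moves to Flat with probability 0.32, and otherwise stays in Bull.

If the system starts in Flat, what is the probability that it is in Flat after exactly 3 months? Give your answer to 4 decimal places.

Propagate the distribution vector 3 months from Flat.
After 0 months: (1.0000, 0.0000, 0.0000)
After 1 month: (0.3000, 0.2800, 0.4200)
After 2 months: (0.3224, 0.2926, 0.3850)
After 3 months: (0.3223, 0.2937, 0.3840)
P(in Flat after 3 months) = 0.3223

0.3223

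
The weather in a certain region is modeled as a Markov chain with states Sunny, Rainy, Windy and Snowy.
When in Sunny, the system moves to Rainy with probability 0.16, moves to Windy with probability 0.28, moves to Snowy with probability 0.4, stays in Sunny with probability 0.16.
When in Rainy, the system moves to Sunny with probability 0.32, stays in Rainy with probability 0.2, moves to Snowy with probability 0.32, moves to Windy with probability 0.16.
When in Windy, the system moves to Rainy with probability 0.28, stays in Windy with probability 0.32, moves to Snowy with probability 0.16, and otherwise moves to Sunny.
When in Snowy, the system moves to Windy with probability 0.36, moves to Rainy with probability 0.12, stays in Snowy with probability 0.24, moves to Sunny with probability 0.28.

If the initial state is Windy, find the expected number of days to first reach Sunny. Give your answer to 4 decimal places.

3.7488

Let t(s) be the expected number of days to first reach Sunny from state s, with t(Sunny) = 0. Conditioning on the first day:
t(Rainy) = 1 + 0.2·t(Rainy) + 0.16·t(Windy) + 0.32·t(Snowy)
t(Windy) = 1 + 0.28·t(Rainy) + 0.32·t(Windy) + 0.16·t(Snowy)
t(Snowy) = 1 + 0.12·t(Rainy) + 0.36·t(Windy) + 0.24·t(Snowy)
Solving: t(Rainy) = 3.4546, t(Windy) = 3.7488, t(Snowy) = 3.6370.
Expected days from Windy to Sunny: 3.7488.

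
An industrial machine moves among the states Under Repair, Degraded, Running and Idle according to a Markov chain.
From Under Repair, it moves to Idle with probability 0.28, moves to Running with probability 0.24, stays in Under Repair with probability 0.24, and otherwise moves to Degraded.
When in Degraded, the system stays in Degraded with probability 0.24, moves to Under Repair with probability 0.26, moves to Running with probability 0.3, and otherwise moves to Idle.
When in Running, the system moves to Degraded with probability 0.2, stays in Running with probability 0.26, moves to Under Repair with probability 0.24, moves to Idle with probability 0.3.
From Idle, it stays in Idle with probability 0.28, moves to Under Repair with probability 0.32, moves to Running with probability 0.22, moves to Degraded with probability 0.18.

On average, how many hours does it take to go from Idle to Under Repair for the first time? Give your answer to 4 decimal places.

3.4656

Let t(s) be the expected number of hours to first reach Under Repair from state s, with t(Under Repair) = 0. Conditioning on the first hour:
t(Degraded) = 1 + 0.24·t(Degraded) + 0.3·t(Running) + 0.2·t(Idle)
t(Running) = 1 + 0.2·t(Degraded) + 0.26·t(Running) + 0.3·t(Idle)
t(Idle) = 1 + 0.18·t(Degraded) + 0.22·t(Running) + 0.28·t(Idle)
Solving: t(Degraded) = 3.7118, t(Running) = 3.7595, t(Idle) = 3.4656.
Expected hours from Idle to Under Repair: 3.4656.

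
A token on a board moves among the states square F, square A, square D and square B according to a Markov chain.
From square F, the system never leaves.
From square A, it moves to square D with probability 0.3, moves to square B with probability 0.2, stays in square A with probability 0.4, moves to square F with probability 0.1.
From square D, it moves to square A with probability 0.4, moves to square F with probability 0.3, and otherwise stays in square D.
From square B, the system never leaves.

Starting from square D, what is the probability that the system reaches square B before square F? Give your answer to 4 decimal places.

0.2667

Let h(s) be the probability of absorption at square B starting from transient state s. Then h(square B) = 1 and h(square F) = 0. By first-step analysis:
h(square A) = 0.1·0 + 0.4·h(square A) + 0.3·h(square D) + 0.2·1
h(square D) = 0.3·0 + 0.4·h(square A) + 0.3·h(square D)
Solving: h(square A) = 0.4667, h(square D) = 0.2667.
Starting from square D, the probability is 0.2667.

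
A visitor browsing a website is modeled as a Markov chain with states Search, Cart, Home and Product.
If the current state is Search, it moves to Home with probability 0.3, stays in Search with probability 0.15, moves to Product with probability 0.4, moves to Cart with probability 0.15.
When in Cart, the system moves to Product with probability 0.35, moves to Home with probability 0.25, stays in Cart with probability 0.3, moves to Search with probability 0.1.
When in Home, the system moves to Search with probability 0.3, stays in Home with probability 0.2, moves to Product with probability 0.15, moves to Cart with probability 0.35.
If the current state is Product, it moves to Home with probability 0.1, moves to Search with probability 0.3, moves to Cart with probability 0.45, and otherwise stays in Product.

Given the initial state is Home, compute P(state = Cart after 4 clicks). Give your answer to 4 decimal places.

Propagate the distribution vector 4 clicks from Home.
After 0 clicks: (0.0000, 0.0000, 1.0000, 0.0000)
After 1 click: (0.3000, 0.3500, 0.2000, 0.1500)
After 2 clicks: (0.1850, 0.2875, 0.2325, 0.2950)
After 3 clicks: (0.2148, 0.3281, 0.2034, 0.2538)
After 4 clicks: (0.2022, 0.3160, 0.2125, 0.2693)
P(in Cart after 4 clicks) = 0.3160

0.3160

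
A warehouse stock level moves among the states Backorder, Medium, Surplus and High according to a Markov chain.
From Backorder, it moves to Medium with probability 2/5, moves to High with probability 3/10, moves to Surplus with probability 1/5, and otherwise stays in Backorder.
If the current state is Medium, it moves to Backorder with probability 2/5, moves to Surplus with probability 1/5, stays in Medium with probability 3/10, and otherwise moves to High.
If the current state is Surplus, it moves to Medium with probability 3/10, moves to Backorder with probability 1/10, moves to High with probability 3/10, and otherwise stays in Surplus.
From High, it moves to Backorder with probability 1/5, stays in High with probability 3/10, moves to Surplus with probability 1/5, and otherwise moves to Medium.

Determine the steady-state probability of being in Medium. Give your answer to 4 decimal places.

Let the stationary distribution be π with π = πP and π_1 + π_2 + π_3 + π_4 = 1.
π_1 = 0.1·π_1 + 0.4·π_2 + 0.1·π_3 + 0.2·π_4
π_2 = 0.4·π_1 + 0.3·π_2 + 0.3·π_3 + 0.3·π_4
π_3 = 0.2·π_1 + 0.2·π_2 + 0.3·π_3 + 0.2·π_4
Solving with the normalization constraint gives π = (0.2202, 0.3220, 0.2222, 0.2356).
So the stationary probability of Medium is 0.3220.

0.3220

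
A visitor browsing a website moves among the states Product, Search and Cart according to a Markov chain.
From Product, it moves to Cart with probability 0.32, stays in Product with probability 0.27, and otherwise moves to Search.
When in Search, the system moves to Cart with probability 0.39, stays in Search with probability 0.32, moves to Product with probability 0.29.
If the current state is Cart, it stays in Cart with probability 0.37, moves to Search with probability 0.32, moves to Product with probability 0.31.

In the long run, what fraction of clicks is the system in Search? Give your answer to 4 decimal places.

Let the stationary distribution be π with π = πP and π_1 + π_2 + π_3 = 1.
π_1 = 0.27·π_1 + 0.29·π_2 + 0.31·π_3
π_2 = 0.41·π_1 + 0.32·π_2 + 0.32·π_3
Solving with the normalization constraint gives π = (0.2914, 0.3462, 0.3624).
So the stationary probability of Search is 0.3462.

0.3462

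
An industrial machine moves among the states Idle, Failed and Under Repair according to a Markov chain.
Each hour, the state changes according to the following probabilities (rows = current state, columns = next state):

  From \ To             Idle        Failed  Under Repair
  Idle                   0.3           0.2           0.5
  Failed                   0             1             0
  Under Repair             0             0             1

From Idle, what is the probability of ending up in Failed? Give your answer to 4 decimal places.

Let h(s) be the probability of absorption at Failed starting from transient state s. Then h(Failed) = 1 and h(Under Repair) = 0. By first-step analysis:
h(Idle) = 0.3·h(Idle) + 0.2·1 + 0.5·0
Solving: h(Idle) = 0.2857.
Starting from Idle, the probability is 0.2857.

0.2857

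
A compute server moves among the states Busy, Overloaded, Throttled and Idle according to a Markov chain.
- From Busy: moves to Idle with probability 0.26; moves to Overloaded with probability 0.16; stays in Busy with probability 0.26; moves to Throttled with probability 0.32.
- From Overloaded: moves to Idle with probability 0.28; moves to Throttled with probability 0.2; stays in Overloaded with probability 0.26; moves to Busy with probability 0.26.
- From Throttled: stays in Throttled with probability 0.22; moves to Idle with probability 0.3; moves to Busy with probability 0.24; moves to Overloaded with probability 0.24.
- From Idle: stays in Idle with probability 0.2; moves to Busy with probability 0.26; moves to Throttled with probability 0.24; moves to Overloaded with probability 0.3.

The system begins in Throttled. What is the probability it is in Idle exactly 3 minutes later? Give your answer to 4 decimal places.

0.2593

Propagate the distribution vector 3 minutes from Throttled.
After 0 minutes: (0.0000, 0.0000, 1.0000, 0.0000)
After 1 minute: (0.2400, 0.2400, 0.2200, 0.3000)
After 2 minutes: (0.2556, 0.2436, 0.2452, 0.2556)
After 3 minutes: (0.2551, 0.2398, 0.2458, 0.2593)
P(in Idle after 3 minutes) = 0.2593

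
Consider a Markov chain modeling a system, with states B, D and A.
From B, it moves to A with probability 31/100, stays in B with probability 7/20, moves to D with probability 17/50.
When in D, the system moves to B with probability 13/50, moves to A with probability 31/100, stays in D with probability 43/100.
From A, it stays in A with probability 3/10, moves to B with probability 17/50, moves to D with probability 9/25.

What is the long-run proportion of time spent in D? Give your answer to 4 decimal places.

0.3804

Let the stationary distribution be π with π = πP and π_1 + π_2 + π_3 = 1.
π_1 = 0.35·π_1 + 0.26·π_2 + 0.34·π_3
π_2 = 0.34·π_1 + 0.43·π_2 + 0.36·π_3
Solving with the normalization constraint gives π = (0.3127, 0.3804, 0.3069).
So the stationary probability of D is 0.3804.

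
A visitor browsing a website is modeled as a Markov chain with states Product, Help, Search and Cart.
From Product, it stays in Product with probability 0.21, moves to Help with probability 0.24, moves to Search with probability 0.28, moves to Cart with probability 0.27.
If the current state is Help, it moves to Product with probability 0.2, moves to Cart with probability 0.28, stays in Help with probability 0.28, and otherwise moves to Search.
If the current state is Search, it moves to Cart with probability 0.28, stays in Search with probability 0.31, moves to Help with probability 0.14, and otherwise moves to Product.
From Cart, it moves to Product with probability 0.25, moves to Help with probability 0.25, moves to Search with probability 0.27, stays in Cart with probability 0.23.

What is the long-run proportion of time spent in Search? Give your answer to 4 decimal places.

Let the stationary distribution be π with π = πP and π_1 + π_2 + π_3 + π_4 = 1.
π_1 = 0.21·π_1 + 0.2·π_2 + 0.27·π_3 + 0.25·π_4
π_2 = 0.24·π_1 + 0.28·π_2 + 0.14·π_3 + 0.25·π_4
π_3 = 0.28·π_1 + 0.24·π_2 + 0.31·π_3 + 0.27·π_4
Solving with the normalization constraint gives π = (0.2349, 0.2239, 0.2767, 0.2644).
So the stationary probability of Search is 0.2767.

0.2767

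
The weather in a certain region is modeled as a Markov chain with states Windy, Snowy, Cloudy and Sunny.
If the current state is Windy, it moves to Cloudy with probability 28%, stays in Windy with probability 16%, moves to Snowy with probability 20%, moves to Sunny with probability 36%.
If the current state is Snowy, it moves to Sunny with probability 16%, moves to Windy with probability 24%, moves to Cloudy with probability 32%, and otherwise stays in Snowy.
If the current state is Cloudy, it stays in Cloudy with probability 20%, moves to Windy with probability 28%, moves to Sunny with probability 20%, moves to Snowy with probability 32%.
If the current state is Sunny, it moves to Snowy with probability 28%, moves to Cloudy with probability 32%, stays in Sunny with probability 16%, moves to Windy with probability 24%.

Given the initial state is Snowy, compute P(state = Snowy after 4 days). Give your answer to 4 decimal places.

0.2725

Propagate the distribution vector 4 days from Snowy.
After 0 days: (0.0000, 1.0000, 0.0000, 0.0000)
After 1 day: (0.2400, 0.2800, 0.3200, 0.1600)
After 2 days: (0.2336, 0.2736, 0.2720, 0.2208)
After 3 days: (0.2322, 0.2722, 0.2780, 0.2176)
After 4 days: (0.2325, 0.2725, 0.2774, 0.2176)
P(in Snowy after 4 days) = 0.2725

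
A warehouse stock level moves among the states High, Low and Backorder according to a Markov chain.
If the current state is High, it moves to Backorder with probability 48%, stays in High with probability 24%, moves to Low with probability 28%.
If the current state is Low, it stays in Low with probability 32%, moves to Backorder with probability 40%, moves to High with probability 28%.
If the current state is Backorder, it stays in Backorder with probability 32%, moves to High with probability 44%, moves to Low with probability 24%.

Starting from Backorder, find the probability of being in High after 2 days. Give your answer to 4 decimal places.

0.3136

Sum over the intermediate state after 1 day:
P = P(Backorder→High)·P(High→High) + P(Backorder→Low)·P(Low→High) + P(Backorder→Backorder)·P(Backorder→High)
  = 0.44×0.24 + 0.24×0.28 + 0.32×0.44
  = 0.1056 + 0.0672 + 0.1408 = 0.3136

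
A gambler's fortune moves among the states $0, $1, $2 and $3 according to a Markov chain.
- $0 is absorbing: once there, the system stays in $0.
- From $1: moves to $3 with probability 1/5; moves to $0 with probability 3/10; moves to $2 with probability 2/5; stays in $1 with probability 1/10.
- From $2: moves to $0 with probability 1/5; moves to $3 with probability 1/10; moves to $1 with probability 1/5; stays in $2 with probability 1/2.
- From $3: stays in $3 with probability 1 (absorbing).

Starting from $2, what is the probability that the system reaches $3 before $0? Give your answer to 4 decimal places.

Let h(s) be the probability of absorption at $3 starting from transient state s. Then h($3) = 1 and h($0) = 0. By first-step analysis:
h($1) = 0.3·0 + 0.1·h($1) + 0.4·h($2) + 0.2·1
h($2) = 0.2·0 + 0.2·h($1) + 0.5·h($2) + 0.1·1
Solving: h($1) = 0.3784, h($2) = 0.3514.
Starting from $2, the probability is 0.3514.

0.3514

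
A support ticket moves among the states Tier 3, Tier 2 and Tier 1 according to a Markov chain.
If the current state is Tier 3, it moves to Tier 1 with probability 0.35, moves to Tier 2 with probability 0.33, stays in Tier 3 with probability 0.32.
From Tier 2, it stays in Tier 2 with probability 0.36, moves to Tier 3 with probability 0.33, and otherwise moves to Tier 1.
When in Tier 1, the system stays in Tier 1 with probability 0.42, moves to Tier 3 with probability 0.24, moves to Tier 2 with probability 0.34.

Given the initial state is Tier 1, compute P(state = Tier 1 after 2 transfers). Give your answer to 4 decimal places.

0.3658

Sum over the intermediate state after 1 transfer:
P = P(Tier 1→Tier 3)·P(Tier 3→Tier 1) + P(Tier 1→Tier 2)·P(Tier 2→Tier 1) + P(Tier 1→Tier 1)·P(Tier 1→Tier 1)
  = 0.24×0.35 + 0.34×0.31 + 0.42×0.42
  = 0.0840 + 0.1054 + 0.1764 = 0.3658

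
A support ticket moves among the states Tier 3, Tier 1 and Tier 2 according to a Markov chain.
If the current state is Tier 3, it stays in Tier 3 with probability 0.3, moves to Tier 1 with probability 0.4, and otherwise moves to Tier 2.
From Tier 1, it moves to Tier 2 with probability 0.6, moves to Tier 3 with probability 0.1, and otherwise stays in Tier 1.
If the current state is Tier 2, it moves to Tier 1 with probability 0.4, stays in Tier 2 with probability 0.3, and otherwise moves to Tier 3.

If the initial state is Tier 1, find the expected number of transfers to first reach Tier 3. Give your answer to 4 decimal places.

Let t(s) be the expected number of transfers to first reach Tier 3 from state s, with t(Tier 3) = 0. Conditioning on the first transfer:
t(Tier 1) = 1 + 0.3·t(Tier 1) + 0.6·t(Tier 2)
t(Tier 2) = 1 + 0.4·t(Tier 1) + 0.3·t(Tier 2)
Solving: t(Tier 1) = 5.2000, t(Tier 2) = 4.4000.
Expected transfers from Tier 1 to Tier 3: 5.2000.

5.2000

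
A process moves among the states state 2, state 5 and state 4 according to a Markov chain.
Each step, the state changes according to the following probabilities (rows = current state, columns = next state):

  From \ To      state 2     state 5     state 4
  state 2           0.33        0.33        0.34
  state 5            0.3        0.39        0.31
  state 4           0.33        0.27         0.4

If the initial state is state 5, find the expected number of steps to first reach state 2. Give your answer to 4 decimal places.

Let t(s) be the expected number of steps to first reach state 2 from state s, with t(state 2) = 0. Conditioning on the first step:
t(state 5) = 1 + 0.39·t(state 5) + 0.31·t(state 4)
t(state 4) = 1 + 0.27·t(state 5) + 0.4·t(state 4)
Solving: t(state 5) = 3.2235, t(state 4) = 3.1173.
Expected steps from state 5 to state 2: 3.2235.

3.2235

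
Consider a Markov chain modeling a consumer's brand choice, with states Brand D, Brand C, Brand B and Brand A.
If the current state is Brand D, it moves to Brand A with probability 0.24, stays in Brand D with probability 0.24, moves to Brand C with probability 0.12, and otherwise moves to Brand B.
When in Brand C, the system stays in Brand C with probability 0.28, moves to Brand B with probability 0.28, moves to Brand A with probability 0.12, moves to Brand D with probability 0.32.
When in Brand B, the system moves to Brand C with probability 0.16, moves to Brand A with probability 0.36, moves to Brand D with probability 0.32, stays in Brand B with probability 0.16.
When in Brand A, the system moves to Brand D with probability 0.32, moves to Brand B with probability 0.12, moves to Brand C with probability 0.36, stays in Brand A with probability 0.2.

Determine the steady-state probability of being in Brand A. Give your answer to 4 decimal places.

Let the stationary distribution be π with π = πP and π_1 + π_2 + π_3 + π_4 = 1.
π_1 = 0.24·π_1 + 0.32·π_2 + 0.32·π_3 + 0.32·π_4
π_2 = 0.12·π_1 + 0.28·π_2 + 0.16·π_3 + 0.36·π_4
π_3 = 0.4·π_1 + 0.28·π_2 + 0.16·π_3 + 0.12·π_4
Solving with the normalization constraint gives π = (0.2963, 0.2215, 0.2483, 0.2339).
So the stationary probability of Brand A is 0.2339.

0.2339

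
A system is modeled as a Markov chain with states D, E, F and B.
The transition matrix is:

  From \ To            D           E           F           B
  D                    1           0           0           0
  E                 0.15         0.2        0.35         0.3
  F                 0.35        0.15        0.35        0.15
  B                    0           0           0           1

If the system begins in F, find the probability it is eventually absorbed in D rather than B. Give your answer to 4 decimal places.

Let h(s) be the probability of absorption at D starting from transient state s. Then h(D) = 1 and h(B) = 0. By first-step analysis:
h(E) = 0.15·1 + 0.2·h(E) + 0.35·h(F) + 0.3·0
h(F) = 0.35·1 + 0.15·h(E) + 0.35·h(F) + 0.15·0
Solving: h(E) = 0.4706, h(F) = 0.6471.
Starting from F, the probability is 0.6471.

0.6471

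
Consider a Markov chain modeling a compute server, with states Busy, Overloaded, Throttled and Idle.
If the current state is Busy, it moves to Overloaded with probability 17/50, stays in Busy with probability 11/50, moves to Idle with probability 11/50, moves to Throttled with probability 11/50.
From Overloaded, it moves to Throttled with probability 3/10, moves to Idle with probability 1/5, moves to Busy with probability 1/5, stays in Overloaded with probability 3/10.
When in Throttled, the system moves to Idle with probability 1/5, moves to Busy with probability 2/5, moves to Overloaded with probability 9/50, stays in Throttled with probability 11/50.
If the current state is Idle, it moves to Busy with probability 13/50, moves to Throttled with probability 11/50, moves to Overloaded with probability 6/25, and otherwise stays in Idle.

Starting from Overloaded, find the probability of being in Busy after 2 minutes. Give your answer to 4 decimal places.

0.2760

Propagate the distribution vector 2 minutes from Overloaded.
After 0 minutes: (0.0000, 1.0000, 0.0000, 0.0000)
After 1 minute: (0.2000, 0.3000, 0.3000, 0.2000)
After 2 minutes: (0.2760, 0.2600, 0.2440, 0.2200)
P(in Busy after 2 minutes) = 0.2760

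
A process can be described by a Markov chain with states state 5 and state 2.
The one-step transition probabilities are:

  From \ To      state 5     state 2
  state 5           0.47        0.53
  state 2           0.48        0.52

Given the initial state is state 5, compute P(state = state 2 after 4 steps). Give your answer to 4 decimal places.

Propagate the distribution vector 4 steps from state 5.
After 0 steps: (1.0000, 0.0000)
After 1 step: (0.4700, 0.5300)
After 2 steps: (0.4753, 0.5247)
After 3 steps: (0.4752, 0.5248)
After 4 steps: (0.4752, 0.5248)
P(in state 2 after 4 steps) = 0.5248

0.5248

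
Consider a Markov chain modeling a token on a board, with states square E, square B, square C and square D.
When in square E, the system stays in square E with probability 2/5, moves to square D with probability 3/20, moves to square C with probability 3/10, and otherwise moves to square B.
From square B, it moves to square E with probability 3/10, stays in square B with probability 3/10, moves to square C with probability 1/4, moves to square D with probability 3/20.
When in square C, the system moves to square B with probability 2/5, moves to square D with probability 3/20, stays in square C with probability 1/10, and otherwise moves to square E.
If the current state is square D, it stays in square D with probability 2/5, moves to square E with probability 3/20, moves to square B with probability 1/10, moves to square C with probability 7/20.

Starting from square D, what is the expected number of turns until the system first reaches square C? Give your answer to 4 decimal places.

3.0799

Let t(s) be the expected number of turns to first reach square C from state s, with t(square C) = 0. Conditioning on the first turn:
t(square E) = 1 + 0.4·t(square E) + 0.15·t(square B) + 0.15·t(square D)
t(square B) = 1 + 0.3·t(square E) + 0.3·t(square B) + 0.15·t(square D)
t(square D) = 1 + 0.15·t(square E) + 0.1·t(square B) + 0.4·t(square D)
Solving: t(square E) = 3.3138, t(square B) = 3.5088, t(square D) = 3.0799.
Expected turns from square D to square C: 3.0799.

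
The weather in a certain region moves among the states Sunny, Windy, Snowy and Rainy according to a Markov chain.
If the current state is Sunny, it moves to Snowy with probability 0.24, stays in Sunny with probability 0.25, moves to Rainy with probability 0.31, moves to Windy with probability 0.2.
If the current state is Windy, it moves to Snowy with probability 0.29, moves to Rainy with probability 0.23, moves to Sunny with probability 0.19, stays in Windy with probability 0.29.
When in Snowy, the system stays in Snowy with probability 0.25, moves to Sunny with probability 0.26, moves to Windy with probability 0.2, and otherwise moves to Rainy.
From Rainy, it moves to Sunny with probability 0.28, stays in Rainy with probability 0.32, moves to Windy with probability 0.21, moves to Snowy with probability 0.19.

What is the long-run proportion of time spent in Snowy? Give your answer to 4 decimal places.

0.2390

Let the stationary distribution be π with π = πP and π_1 + π_2 + π_3 + π_4 = 1.
π_1 = 0.25·π_1 + 0.19·π_2 + 0.26·π_3 + 0.28·π_4
π_2 = 0.2·π_1 + 0.29·π_2 + 0.2·π_3 + 0.21·π_4
π_3 = 0.24·π_1 + 0.29·π_2 + 0.25·π_3 + 0.19·π_4
Solving with the normalization constraint gives π = (0.2477, 0.2230, 0.2390, 0.2903).
So the stationary probability of Snowy is 0.2390.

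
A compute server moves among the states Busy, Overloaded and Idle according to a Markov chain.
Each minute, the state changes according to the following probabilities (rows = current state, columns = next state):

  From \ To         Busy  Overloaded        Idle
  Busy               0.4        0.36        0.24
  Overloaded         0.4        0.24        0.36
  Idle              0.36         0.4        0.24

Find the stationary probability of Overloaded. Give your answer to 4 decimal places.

Let the stationary distribution be π with π = πP and π_1 + π_2 + π_3 = 1.
π_1 = 0.4·π_1 + 0.4·π_2 + 0.36·π_3
π_2 = 0.36·π_1 + 0.24·π_2 + 0.4·π_3
Solving with the normalization constraint gives π = (0.3888, 0.3314, 0.2798).
So the stationary probability of Overloaded is 0.3314.

0.3314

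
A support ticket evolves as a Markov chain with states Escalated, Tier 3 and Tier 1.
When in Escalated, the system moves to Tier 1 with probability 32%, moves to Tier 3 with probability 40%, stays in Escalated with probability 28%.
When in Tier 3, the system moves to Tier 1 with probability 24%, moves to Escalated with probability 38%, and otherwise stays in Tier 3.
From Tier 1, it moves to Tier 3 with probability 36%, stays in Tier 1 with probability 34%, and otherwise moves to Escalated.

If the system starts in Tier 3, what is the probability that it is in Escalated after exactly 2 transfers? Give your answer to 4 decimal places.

0.3228

Sum over the intermediate state after 1 transfer:
P = P(Tier 3→Escalated)·P(Escalated→Escalated) + P(Tier 3→Tier 3)·P(Tier 3→Escalated) + P(Tier 3→Tier 1)·P(Tier 1→Escalated)
  = 0.38×0.28 + 0.38×0.38 + 0.24×0.3
  = 0.1064 + 0.1444 + 0.0720 = 0.3228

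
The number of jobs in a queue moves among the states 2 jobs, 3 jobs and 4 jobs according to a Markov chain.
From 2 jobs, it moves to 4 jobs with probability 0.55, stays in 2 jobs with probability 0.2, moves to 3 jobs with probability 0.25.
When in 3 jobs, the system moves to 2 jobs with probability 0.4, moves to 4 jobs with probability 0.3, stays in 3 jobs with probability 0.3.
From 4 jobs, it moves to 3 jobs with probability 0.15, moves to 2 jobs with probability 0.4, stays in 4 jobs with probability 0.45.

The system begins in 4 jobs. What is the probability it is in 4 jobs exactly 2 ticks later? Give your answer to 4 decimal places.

Sum over the intermediate state after 1 tick:
P = P(4 jobs→2 jobs)·P(2 jobs→4 jobs) + P(4 jobs→3 jobs)·P(3 jobs→4 jobs) + P(4 jobs→4 jobs)·P(4 jobs→4 jobs)
  = 0.4×0.55 + 0.15×0.3 + 0.45×0.45
  = 0.2200 + 0.0450 + 0.2025 = 0.4675

0.4675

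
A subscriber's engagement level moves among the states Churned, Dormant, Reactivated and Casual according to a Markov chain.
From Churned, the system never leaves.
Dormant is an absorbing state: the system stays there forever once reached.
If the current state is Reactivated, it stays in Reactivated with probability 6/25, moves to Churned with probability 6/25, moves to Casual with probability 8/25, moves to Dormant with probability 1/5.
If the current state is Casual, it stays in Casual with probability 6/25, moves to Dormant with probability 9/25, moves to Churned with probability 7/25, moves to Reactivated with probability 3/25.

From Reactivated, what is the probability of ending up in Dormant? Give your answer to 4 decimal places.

0.4955

Let h(s) be the probability of absorption at Dormant starting from transient state s. Then h(Dormant) = 1 and h(Churned) = 0. By first-step analysis:
h(Reactivated) = 0.24·0 + 0.2·1 + 0.24·h(Reactivated) + 0.32·h(Casual)
h(Casual) = 0.28·0 + 0.36·1 + 0.12·h(Reactivated) + 0.24·h(Casual)
Solving: h(Reactivated) = 0.4955, h(Casual) = 0.5519.
Starting from Reactivated, the probability is 0.4955.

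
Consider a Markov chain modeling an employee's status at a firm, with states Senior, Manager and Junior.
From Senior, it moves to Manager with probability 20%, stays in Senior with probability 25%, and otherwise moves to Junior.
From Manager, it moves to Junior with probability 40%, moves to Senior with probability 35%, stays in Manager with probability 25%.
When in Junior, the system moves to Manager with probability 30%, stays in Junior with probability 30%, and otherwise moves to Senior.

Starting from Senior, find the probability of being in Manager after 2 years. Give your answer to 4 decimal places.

Sum over the intermediate state after 1 year:
P = P(Senior→Senior)·P(Senior→Manager) + P(Senior→Manager)·P(Manager→Manager) + P(Senior→Junior)·P(Junior→Manager)
  = 0.25×0.2 + 0.2×0.25 + 0.55×0.3
  = 0.0500 + 0.0500 + 0.1650 = 0.2650

0.2650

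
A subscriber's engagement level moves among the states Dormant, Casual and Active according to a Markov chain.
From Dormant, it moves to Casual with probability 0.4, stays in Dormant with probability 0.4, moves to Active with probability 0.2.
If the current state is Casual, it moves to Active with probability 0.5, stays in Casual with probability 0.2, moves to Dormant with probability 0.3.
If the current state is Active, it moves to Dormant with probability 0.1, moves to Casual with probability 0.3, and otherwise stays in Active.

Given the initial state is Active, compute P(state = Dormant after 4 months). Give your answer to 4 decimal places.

0.2221

Propagate the distribution vector 4 months from Active.
After 0 months: (0.0000, 0.0000, 1.0000)
After 1 month: (0.1000, 0.3000, 0.6000)
After 2 months: (0.1900, 0.2800, 0.5300)
After 3 months: (0.2130, 0.2910, 0.4960)
After 4 months: (0.2221, 0.2922, 0.4857)
P(in Dormant after 4 months) = 0.2221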